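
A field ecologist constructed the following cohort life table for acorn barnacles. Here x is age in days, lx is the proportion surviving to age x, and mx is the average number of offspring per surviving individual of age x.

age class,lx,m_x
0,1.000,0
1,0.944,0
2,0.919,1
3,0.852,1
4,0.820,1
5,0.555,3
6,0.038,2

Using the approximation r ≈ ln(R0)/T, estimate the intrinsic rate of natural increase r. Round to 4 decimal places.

R0 = Σ lx·mx = 0 + 0 + 0.919 + 0.852 + 0.82 + 1.665 + 0.076 = 4.332
Σ x·lx·mx = 16.455; T = 16.455/4.332 = 3.79848…
r ≈ ln(R0)/T = ln(4.332)/3.79848… = 0.385952… → 0.3860

0.3860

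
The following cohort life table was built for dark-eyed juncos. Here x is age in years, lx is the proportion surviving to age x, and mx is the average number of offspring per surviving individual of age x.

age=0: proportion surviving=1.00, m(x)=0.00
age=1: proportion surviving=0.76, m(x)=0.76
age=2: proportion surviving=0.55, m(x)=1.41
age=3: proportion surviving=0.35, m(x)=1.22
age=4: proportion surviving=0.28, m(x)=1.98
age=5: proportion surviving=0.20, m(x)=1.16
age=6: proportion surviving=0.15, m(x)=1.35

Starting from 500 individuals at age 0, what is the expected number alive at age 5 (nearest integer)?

100

Expected survivors = N0 · l_5 = 500 × 0.20 = 100 → 100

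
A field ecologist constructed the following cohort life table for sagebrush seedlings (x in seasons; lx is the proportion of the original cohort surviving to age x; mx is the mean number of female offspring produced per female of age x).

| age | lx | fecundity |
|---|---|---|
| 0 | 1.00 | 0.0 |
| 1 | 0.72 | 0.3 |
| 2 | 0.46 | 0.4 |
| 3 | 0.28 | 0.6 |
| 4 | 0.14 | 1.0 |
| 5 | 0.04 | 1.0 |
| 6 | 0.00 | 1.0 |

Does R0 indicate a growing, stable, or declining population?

declining

R0 = Σ lx·mx = 0 + 0.216 + 0.184 + 0.168 + 0.14 + 0.04 + 0 = 0.748
R0 < 1, so the population is declining.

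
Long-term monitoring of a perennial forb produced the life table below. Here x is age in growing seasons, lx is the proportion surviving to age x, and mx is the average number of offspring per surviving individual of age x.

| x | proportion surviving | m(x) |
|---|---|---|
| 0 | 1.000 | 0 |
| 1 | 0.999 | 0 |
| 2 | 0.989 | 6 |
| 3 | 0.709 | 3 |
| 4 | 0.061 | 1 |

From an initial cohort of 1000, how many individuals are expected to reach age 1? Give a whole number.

Expected survivors = N0 · l_1 = 1000 × 0.999 = 999 → 999

999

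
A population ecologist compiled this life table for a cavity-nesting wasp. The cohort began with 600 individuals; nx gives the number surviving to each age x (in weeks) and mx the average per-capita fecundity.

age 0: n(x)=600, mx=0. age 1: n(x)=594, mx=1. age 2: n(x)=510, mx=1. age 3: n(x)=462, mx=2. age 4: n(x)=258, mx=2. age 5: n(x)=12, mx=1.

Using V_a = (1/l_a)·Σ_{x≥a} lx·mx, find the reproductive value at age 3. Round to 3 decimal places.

lx = nx/n0 = nx/600: 1, 0.99, 0.85, 0.77, 0.43, 0.02
lx·mx for x ≥ 3: 1.54, 0.86, 0.02 → sum = 2.42
V_3 = 2.42 / l_3 = 2.42 / 0.77 = 3.142857… → 3.143

3.143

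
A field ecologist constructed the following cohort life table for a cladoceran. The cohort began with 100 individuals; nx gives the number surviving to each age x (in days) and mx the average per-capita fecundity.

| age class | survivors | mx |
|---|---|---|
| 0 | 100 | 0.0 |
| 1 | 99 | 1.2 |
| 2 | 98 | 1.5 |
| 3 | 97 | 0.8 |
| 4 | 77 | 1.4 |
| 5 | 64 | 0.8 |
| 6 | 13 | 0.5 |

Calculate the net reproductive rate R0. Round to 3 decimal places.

lx = nx/n0 = nx/100: 1, 0.99, 0.98, 0.97, 0.77, 0.64, 0.13
lx·mx by age: 0, 1.188, 1.47, 0.776, 1.078, 0.512, 0.065
R0 = Σ lx·mx = 5.089 → 5.089

5.089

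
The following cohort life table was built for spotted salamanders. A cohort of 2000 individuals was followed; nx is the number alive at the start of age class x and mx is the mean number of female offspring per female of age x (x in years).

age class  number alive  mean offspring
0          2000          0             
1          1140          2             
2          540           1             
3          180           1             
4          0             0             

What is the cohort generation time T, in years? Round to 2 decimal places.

lx = nx/n0 = nx/2000: 1, 0.57, 0.27, 0.09, 0
lx·mx: 0, 1.14, 0.27, 0.09, 0 → R0 = 1.5
x·lx·mx: 0, 1.14, 0.54, 0.27, 0 → Σ = 1.95
T = 1.95 / 1.5 = 1.3 → 1.30

1.30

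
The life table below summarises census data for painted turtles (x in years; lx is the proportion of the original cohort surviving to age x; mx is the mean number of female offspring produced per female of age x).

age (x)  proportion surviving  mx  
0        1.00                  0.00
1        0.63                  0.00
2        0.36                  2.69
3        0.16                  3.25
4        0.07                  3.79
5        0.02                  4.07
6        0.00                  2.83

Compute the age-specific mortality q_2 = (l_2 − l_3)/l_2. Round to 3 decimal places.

0.556

q_2 = (l_2 − l_3) / l_2 = (0.36 − 0.16) / 0.36
     = 0.2 / 0.36 = 0.555556… → 0.556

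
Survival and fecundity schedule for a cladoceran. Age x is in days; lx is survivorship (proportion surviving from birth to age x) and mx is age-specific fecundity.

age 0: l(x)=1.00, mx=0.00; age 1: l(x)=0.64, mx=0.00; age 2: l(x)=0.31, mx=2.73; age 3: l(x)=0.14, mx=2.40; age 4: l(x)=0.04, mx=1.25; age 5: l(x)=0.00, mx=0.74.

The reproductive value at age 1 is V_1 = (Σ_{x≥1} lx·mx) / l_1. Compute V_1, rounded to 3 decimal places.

1.925

lx·mx for x ≥ 1: 0, 0.8463, 0.336, 0.05, 0 → sum = 1.2323
V_1 = 1.2323 / l_1 = 1.2323 / 0.64 = 1.925469… → 1.925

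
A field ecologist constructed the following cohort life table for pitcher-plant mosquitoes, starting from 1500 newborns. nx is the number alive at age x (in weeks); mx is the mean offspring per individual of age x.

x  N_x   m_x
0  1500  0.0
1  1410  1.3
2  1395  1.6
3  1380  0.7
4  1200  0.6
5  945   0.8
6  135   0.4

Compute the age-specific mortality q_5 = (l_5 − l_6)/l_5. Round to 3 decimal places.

0.857

lx = nx/n0 = nx/1500: 1, 0.94, 0.93, 0.92, 0.8, 0.63, 0.09
q_5 = (l_5 − l_6) / l_5 = (0.63 − 0.09) / 0.63
     = 0.54 / 0.63 = 0.857143… → 0.857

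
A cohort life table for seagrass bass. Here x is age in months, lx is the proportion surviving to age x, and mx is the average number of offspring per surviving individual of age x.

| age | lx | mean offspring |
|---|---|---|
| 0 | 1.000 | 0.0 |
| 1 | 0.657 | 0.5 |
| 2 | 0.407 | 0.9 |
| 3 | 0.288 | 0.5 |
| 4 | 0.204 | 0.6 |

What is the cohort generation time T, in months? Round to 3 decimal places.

lx·mx: 0, 0.3285, 0.3663, 0.144, 0.1224 → R0 = 0.9612
x·lx·mx: 0, 0.3285, 0.7326, 0.432, 0.4896 → Σ = 1.9827
T = 1.9827 / 0.9612 = 2.062734… → 2.063

2.063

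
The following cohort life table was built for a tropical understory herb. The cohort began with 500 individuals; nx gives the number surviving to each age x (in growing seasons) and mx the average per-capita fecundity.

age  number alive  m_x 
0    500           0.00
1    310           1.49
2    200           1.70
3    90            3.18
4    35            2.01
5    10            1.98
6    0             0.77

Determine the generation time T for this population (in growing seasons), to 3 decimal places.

2.021

lx = nx/n0 = nx/500: 1, 0.62, 0.4, 0.18, 0.07, 0.02, 0
lx·mx: 0, 0.9238, 0.68, 0.5724, 0.1407, 0.0396, 0 → R0 = 2.3565
x·lx·mx: 0, 0.9238, 1.36, 1.7172, 0.5628, 0.198, 0 → Σ = 4.7618
T = 4.7618 / 2.3565 = 2.020709… → 2.021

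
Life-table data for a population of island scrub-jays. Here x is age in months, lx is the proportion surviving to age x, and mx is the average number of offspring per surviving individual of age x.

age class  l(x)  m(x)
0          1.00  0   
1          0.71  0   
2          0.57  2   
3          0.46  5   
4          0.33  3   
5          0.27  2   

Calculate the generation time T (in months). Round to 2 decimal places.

3.19

lx·mx: 0, 0, 1.14, 2.3, 0.99, 0.54 → R0 = 4.97
x·lx·mx: 0, 0, 2.28, 6.9, 3.96, 2.7 → Σ = 15.84
T = 15.84 / 4.97 = 3.187123… → 3.19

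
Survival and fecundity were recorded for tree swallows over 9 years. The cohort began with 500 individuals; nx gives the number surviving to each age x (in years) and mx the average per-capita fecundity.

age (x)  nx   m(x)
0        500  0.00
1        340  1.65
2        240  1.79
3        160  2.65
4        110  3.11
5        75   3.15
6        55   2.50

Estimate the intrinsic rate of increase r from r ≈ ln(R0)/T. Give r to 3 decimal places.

0.509

lx = nx/n0 = nx/500: 1, 0.68, 0.48, 0.32, 0.22, 0.15, 0.11
R0 = Σ lx·mx = 0 + 1.122 + 0.8592 + 0.848 + 0.6842 + 0.4725 + 0.275 = 4.2609
Σ x·lx·mx = 12.1337; T = 12.1337/4.2609 = 2.84768…
r ≈ ln(R0)/T = ln(4.2609)/2.84768… = 0.509… → 0.509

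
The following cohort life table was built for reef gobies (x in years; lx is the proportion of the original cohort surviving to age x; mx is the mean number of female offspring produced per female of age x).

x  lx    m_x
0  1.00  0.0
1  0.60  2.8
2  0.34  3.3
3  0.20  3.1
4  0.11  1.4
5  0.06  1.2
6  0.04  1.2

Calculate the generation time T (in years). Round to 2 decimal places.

1.91

lx·mx: 0, 1.68, 1.122, 0.62, 0.154, 0.072, 0.048 → R0 = 3.696
x·lx·mx: 0, 1.68, 2.244, 1.86, 0.616, 0.36, 0.288 → Σ = 7.048
T = 7.048 / 3.696 = 1.906926… → 1.91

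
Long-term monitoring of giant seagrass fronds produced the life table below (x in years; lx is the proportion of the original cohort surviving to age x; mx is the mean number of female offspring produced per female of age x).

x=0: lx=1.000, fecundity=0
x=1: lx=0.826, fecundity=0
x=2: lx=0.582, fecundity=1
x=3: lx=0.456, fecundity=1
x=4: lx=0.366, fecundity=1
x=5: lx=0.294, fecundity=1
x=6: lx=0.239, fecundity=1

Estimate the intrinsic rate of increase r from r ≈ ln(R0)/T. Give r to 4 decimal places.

R0 = Σ lx·mx = 0 + 0 + 0.582 + 0.456 + 0.366 + 0.294 + 0.239 = 1.937
Σ x·lx·mx = 6.9; T = 6.9/1.937 = 3.56221…
r ≈ ln(R0)/T = ln(1.937)/3.56221… = 0.185598… → 0.1856

0.1856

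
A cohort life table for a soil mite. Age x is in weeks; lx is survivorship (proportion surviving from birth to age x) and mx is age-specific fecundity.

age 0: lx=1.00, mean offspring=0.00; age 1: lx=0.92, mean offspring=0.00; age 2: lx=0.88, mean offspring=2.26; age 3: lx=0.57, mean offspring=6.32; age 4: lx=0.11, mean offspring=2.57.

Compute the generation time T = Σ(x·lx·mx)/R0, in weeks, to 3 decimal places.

2.710

lx·mx: 0, 0, 1.9888, 3.6024, 0.2827 → R0 = 5.8739
x·lx·mx: 0, 0, 3.9776, 10.8072, 1.1308 → Σ = 15.9156
T = 15.9156 / 5.8739 = 2.709546… → 2.710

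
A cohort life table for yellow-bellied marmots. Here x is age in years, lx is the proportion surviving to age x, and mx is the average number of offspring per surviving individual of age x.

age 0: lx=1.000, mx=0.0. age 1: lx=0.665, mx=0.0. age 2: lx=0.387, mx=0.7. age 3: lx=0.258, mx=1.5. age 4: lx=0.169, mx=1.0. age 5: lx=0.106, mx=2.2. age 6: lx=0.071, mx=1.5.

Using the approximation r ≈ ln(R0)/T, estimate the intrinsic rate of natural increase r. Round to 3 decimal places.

R0 = Σ lx·mx = 0 + 0 + 0.2709 + 0.387 + 0.169 + 0.2332 + 0.1065 = 1.1666
Σ x·lx·mx = 4.1838; T = 4.1838/1.1666 = 3.58632…
r ≈ ln(R0)/T = ln(1.1666)/3.58632… = 0.04297… → 0.043

0.043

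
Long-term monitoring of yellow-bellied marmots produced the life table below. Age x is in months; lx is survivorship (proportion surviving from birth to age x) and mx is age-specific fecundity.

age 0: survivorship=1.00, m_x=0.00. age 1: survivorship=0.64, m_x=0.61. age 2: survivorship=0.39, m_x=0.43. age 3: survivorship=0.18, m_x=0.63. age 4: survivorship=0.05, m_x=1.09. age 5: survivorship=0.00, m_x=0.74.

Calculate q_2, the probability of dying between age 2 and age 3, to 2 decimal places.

q_2 = (l_2 − l_3) / l_2 = (0.39 − 0.18) / 0.39
     = 0.21 / 0.39 = 0.538462… → 0.54

0.54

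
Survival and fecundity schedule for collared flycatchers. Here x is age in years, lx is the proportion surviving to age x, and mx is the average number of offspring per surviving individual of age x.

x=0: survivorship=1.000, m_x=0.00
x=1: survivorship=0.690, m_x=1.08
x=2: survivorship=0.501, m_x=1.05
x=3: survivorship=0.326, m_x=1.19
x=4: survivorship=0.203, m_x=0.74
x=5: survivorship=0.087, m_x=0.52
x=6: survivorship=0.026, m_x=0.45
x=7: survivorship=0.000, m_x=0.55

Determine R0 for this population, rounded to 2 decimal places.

lx·mx by age: 0, 0.7452, 0.52605, 0.38794, 0.15022, 0.04524, 0.0117, 0
R0 = Σ lx·mx = 1.86635 → 1.87

1.87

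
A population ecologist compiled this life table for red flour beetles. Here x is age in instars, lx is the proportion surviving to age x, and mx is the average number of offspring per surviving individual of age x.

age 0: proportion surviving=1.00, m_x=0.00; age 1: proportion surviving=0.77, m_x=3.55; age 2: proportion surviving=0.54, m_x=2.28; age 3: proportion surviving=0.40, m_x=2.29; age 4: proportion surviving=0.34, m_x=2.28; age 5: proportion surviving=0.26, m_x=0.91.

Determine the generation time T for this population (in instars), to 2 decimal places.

lx·mx: 0, 2.7335, 1.2312, 0.916, 0.7752, 0.2366 → R0 = 5.8925
x·lx·mx: 0, 2.7335, 2.4624, 2.748, 3.1008, 1.183 → Σ = 12.2277
T = 12.2277 / 5.8925 = 2.075129… → 2.08

2.08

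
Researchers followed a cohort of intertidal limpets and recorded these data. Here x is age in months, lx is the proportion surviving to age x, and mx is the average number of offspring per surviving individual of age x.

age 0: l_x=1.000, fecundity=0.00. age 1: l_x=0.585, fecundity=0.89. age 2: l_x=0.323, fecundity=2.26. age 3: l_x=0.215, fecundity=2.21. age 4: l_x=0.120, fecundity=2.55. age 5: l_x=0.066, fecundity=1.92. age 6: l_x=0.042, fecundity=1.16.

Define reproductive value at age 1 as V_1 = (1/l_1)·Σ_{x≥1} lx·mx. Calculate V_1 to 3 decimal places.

3.773

lx·mx for x ≥ 1: 0.52065, 0.72998, 0.47515, 0.306, 0.12672, 0.04872 → sum = 2.20722
V_1 = 2.20722 / l_1 = 2.20722 / 0.585 = 3.773026… → 3.773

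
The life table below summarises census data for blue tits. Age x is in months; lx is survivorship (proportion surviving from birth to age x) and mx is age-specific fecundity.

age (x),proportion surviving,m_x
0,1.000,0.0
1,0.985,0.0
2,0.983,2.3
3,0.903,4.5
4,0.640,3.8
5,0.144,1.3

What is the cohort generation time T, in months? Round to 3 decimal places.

lx·mx: 0, 0, 2.2609, 4.0635, 2.432, 0.1872 → R0 = 8.9436
x·lx·mx: 0, 0, 4.5218, 12.1905, 9.728, 0.936 → Σ = 27.3763
T = 27.3763 / 8.9436 = 3.060993… → 3.061

3.061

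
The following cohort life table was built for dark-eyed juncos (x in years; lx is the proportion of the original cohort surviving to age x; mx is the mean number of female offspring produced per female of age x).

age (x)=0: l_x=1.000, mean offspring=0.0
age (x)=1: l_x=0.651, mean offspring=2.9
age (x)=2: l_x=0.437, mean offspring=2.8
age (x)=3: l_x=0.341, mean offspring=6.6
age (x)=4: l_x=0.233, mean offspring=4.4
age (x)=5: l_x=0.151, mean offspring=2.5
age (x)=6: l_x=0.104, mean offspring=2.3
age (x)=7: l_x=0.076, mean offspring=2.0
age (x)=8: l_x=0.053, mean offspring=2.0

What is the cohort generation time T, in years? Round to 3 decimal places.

2.812

lx·mx: 0, 1.8879, 1.2236, 2.2506, 1.0252, 0.3775, 0.2392, 0.152, 0.106 → R0 = 7.262
x·lx·mx: 0, 1.8879, 2.4472, 6.7518, 4.1008, 1.8875, 1.4352, 1.064, 0.848 → Σ = 20.4224
T = 20.4224 / 7.262 = 2.812228… → 2.812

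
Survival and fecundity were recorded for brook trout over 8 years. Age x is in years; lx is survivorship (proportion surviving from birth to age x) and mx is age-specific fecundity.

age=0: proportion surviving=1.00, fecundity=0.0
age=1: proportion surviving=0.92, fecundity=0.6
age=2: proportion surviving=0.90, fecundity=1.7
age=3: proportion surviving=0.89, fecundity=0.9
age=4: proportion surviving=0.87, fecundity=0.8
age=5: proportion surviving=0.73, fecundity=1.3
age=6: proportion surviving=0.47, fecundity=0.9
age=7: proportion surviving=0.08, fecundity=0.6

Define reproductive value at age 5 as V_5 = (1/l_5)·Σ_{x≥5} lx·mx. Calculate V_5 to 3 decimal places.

1.945

lx·mx for x ≥ 5: 0.949, 0.423, 0.048 → sum = 1.42
V_5 = 1.42 / l_5 = 1.42 / 0.73 = 1.945205… → 1.945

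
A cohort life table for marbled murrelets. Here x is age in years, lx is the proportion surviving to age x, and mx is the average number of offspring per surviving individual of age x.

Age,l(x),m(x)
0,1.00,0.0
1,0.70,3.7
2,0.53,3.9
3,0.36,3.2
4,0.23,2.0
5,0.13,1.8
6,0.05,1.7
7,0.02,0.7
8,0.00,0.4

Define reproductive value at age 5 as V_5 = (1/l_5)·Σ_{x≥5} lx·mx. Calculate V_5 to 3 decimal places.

2.562

lx·mx for x ≥ 5: 0.234, 0.085, 0.014, 0 → sum = 0.333
V_5 = 0.333 / l_5 = 0.333 / 0.13 = 2.561538… → 2.562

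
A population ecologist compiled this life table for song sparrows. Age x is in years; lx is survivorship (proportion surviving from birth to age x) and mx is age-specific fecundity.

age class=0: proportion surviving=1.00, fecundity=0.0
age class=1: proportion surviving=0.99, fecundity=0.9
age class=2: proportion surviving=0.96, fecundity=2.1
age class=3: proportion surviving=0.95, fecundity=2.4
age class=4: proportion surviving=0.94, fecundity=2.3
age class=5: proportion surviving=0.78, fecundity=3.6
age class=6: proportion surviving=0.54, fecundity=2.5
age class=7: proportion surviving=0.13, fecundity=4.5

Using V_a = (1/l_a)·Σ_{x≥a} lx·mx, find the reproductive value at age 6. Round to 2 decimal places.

lx·mx for x ≥ 6: 1.35, 0.585 → sum = 1.935
V_6 = 1.935 / l_6 = 1.935 / 0.54 = 3.583333… → 3.58

3.58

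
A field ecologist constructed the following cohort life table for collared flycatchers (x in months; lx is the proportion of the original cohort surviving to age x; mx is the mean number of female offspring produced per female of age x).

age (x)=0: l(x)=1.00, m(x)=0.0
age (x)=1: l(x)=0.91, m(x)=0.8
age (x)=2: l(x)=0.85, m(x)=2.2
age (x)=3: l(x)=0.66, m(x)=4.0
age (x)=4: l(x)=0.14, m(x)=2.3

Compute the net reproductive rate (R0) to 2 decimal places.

5.56

lx·mx by age: 0, 0.728, 1.87, 2.64, 0.322
R0 = Σ lx·mx = 5.56 → 5.56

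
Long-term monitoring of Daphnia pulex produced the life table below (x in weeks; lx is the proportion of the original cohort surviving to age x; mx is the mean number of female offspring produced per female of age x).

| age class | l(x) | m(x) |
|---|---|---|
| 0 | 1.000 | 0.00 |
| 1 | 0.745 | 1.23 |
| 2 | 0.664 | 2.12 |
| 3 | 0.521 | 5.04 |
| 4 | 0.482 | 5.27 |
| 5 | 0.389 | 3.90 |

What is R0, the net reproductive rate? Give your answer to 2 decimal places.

9.01

lx·mx by age: 0, 0.91635, 1.40768, 2.62584, 2.54014, 1.5171
R0 = Σ lx·mx = 9.00711 → 9.01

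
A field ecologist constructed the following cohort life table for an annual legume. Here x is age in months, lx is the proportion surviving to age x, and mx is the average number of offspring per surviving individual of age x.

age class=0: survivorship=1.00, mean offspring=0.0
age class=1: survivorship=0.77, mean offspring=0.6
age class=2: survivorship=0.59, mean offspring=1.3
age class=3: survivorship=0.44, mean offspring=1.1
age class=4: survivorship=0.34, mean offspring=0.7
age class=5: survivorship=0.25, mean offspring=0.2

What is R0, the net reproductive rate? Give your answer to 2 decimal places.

2.00

lx·mx by age: 0, 0.462, 0.767, 0.484, 0.238, 0.05
R0 = Σ lx·mx = 2.001 → 2.00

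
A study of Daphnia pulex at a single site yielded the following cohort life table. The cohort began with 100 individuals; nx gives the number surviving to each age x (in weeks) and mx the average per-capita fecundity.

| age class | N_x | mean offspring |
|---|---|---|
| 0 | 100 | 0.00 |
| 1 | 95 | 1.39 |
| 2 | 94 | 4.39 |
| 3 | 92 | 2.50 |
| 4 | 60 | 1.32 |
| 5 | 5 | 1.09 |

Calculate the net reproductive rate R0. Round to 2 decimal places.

8.59

lx = nx/n0 = nx/100: 1, 0.95, 0.94, 0.92, 0.6, 0.05
lx·mx by age: 0, 1.3205, 4.1266, 2.3, 0.792, 0.0545
R0 = Σ lx·mx = 8.5936 → 8.59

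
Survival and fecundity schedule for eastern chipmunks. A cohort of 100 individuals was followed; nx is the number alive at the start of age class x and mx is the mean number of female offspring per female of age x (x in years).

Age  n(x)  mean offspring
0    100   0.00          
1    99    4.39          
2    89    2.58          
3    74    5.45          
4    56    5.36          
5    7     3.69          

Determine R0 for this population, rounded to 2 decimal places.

lx = nx/n0 = nx/100: 1, 0.99, 0.89, 0.74, 0.56, 0.07
lx·mx by age: 0, 4.3461, 2.2962, 4.033, 3.0016, 0.2583
R0 = Σ lx·mx = 13.9352 → 13.94

13.94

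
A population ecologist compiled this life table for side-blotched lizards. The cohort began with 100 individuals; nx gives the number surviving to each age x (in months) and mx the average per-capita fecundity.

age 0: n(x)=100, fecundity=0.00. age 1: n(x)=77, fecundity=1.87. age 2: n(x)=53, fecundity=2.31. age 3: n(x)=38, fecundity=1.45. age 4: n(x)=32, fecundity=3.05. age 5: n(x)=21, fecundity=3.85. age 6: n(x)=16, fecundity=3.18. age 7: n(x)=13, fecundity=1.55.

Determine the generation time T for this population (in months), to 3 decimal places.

lx = nx/n0 = nx/100: 1, 0.77, 0.53, 0.38, 0.32, 0.21, 0.16, 0.13
lx·mx: 0, 1.4399, 1.2243, 0.551, 0.976, 0.8085, 0.5088, 0.2015 → R0 = 5.71
x·lx·mx: 0, 1.4399, 2.4486, 1.653, 3.904, 4.0425, 3.0528, 1.4105 → Σ = 17.9513
T = 17.9513 / 5.71 = 3.143835… → 3.144

3.144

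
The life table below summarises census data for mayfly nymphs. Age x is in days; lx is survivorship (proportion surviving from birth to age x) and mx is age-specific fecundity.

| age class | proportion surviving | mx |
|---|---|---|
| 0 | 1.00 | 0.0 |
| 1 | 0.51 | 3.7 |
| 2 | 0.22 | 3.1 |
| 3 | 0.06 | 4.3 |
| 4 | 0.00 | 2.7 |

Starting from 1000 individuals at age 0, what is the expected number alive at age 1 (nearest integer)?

Expected survivors = N0 · l_1 = 1000 × 0.51 = 510 → 510

510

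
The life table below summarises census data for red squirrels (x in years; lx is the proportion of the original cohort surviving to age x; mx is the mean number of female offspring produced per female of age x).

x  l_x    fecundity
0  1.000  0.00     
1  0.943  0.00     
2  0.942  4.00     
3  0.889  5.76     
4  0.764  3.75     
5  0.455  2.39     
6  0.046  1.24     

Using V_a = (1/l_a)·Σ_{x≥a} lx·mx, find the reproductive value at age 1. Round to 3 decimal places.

13.678

lx·mx for x ≥ 1: 0, 3.768, 5.12064, 2.865, 1.08745, 0.05704 → sum = 12.89813
V_1 = 12.89813 / l_1 = 12.89813 / 0.943 = 13.677762… → 13.678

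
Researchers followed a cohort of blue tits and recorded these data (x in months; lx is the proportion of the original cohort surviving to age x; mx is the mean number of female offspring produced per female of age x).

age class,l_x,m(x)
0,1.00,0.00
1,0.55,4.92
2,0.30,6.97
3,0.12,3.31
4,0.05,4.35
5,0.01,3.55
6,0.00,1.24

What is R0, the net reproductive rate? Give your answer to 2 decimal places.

lx·mx by age: 0, 2.706, 2.091, 0.3972, 0.2175, 0.0355, 0
R0 = Σ lx·mx = 5.4472 → 5.45

5.45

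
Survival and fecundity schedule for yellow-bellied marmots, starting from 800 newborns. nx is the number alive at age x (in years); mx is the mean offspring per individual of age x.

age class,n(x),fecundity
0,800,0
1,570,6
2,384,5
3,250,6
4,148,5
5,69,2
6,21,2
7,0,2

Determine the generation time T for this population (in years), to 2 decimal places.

lx = nx/n0 = nx/800: 1, 0.7125, 0.48, 0.3125, 0.185, 0.08625, 0.02625, 0
lx·mx: 0, 4.275, 2.4, 1.875, 0.925, 0.1725, 0.0525, 0 → R0 = 9.7
x·lx·mx: 0, 4.275, 4.8, 5.625, 3.7, 0.8625, 0.315, 0 → Σ = 19.5775
T = 19.5775 / 9.7 = 2.018299… → 2.02

2.02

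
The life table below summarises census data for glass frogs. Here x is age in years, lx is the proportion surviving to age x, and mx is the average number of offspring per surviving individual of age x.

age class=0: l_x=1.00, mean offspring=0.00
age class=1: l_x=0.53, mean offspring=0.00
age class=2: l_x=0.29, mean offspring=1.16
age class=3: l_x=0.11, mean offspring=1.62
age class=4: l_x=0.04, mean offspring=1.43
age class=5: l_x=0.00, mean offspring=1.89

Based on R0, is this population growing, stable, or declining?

declining

R0 = Σ lx·mx = 0 + 0 + 0.3364 + 0.1782 + 0.0572 + 0 = 0.5718
R0 < 1, so the population is declining.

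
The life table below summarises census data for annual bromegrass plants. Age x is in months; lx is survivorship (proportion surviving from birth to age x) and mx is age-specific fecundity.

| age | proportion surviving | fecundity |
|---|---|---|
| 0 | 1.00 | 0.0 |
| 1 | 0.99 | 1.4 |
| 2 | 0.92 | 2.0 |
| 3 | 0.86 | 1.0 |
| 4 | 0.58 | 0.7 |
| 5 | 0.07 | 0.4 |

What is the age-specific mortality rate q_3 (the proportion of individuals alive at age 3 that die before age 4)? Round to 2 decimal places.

q_3 = (l_3 − l_4) / l_3 = (0.86 − 0.58) / 0.86
     = 0.28 / 0.86 = 0.325581… → 0.33

0.33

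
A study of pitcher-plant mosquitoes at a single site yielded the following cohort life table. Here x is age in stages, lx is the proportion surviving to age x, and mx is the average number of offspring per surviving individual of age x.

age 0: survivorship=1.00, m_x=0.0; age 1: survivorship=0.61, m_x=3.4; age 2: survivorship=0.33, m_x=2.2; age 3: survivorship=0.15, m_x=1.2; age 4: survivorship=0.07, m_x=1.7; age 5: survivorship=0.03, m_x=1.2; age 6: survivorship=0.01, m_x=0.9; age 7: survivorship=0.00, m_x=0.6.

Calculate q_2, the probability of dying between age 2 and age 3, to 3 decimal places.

q_2 = (l_2 − l_3) / l_2 = (0.33 − 0.15) / 0.33
     = 0.18 / 0.33 = 0.545455… → 0.545

0.545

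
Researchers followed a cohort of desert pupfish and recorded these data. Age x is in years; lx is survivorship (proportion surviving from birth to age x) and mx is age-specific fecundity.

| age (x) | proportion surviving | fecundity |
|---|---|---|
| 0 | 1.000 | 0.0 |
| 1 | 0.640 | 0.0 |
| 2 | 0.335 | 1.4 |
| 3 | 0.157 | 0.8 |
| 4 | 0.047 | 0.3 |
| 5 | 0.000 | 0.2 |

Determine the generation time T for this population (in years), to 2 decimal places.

2.25

lx·mx: 0, 0, 0.469, 0.1256, 0.0141, 0 → R0 = 0.6087
x·lx·mx: 0, 0, 0.938, 0.3768, 0.0564, 0 → Σ = 1.3712
T = 1.3712 / 0.6087 = 2.25267… → 2.25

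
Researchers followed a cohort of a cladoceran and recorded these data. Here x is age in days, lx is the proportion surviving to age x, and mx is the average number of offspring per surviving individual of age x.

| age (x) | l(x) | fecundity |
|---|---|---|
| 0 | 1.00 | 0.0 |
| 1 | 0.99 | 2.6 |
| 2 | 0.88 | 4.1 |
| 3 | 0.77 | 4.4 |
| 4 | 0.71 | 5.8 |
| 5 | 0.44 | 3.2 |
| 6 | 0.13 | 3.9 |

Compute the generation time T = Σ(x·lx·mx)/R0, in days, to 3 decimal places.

2.981

lx·mx: 0, 2.574, 3.608, 3.388, 4.118, 1.408, 0.507 → R0 = 15.603
x·lx·mx: 0, 2.574, 7.216, 10.164, 16.472, 7.04, 3.042 → Σ = 46.508
T = 46.508 / 15.603 = 2.980709… → 2.981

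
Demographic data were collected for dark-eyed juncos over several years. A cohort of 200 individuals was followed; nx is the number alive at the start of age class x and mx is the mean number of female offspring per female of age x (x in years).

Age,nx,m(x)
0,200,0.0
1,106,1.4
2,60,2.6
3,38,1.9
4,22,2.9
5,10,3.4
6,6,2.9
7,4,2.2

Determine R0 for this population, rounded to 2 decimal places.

lx = nx/n0 = nx/200: 1, 0.53, 0.3, 0.19, 0.11, 0.05, 0.03, 0.02
lx·mx by age: 0, 0.742, 0.78, 0.361, 0.319, 0.17, 0.087, 0.044
R0 = Σ lx·mx = 2.503 → 2.50

2.50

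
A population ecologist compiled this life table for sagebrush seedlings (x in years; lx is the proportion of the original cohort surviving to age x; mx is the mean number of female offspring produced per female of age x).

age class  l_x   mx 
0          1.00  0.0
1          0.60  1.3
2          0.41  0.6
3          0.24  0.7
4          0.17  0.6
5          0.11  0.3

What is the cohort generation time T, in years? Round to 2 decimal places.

lx·mx: 0, 0.78, 0.246, 0.168, 0.102, 0.033 → R0 = 1.329
x·lx·mx: 0, 0.78, 0.492, 0.504, 0.408, 0.165 → Σ = 2.349
T = 2.349 / 1.329 = 1.767494… → 1.77

1.77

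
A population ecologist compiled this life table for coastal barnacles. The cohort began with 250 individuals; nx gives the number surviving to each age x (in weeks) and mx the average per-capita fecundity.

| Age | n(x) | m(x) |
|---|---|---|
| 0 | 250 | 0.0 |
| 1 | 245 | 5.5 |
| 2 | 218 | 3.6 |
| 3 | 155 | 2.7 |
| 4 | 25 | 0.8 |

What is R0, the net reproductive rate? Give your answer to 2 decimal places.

lx = nx/n0 = nx/250: 1, 0.98, 0.872, 0.62, 0.1
lx·mx by age: 0, 5.39, 3.1392, 1.674, 0.08
R0 = Σ lx·mx = 10.2832 → 10.28

10.28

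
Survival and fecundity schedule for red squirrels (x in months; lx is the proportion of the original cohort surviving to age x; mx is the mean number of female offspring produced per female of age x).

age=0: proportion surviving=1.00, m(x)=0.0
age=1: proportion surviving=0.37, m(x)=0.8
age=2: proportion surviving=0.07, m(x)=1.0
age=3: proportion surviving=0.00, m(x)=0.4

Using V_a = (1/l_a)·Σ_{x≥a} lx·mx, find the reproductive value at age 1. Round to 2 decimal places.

lx·mx for x ≥ 1: 0.296, 0.07, 0 → sum = 0.366
V_1 = 0.366 / l_1 = 0.366 / 0.37 = 0.989189… → 0.99

0.99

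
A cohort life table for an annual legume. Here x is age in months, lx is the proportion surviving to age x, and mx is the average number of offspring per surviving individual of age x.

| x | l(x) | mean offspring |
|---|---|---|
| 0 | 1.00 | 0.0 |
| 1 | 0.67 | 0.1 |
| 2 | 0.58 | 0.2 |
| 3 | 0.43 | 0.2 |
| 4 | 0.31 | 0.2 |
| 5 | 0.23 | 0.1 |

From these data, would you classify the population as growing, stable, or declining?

declining

R0 = Σ lx·mx = 0 + 0.067 + 0.116 + 0.086 + 0.062 + 0.023 = 0.354
R0 < 1, so the population is declining.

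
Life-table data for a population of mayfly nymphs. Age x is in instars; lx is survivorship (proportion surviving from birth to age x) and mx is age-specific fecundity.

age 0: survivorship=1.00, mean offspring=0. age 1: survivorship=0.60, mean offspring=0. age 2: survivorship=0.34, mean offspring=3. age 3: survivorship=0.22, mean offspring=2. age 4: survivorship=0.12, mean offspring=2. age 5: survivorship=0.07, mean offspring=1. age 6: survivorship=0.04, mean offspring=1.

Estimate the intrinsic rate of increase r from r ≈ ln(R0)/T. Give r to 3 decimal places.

0.219

R0 = Σ lx·mx = 0 + 0 + 1.02 + 0.44 + 0.24 + 0.07 + 0.04 = 1.81
Σ x·lx·mx = 4.91; T = 4.91/1.81 = 2.71271…
r ≈ ln(R0)/T = ln(1.81)/2.71271… = 0.21872… → 0.219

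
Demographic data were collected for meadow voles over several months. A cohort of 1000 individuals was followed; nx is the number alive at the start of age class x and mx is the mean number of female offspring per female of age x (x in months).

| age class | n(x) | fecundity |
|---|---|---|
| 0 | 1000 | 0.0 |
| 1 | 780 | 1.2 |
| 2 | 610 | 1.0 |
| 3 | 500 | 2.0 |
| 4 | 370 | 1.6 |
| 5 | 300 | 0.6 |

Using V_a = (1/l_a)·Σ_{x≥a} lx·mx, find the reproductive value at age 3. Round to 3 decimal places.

3.544

lx = nx/n0 = nx/1000: 1, 0.78, 0.61, 0.5, 0.37, 0.3
lx·mx for x ≥ 3: 1, 0.592, 0.18 → sum = 1.772
V_3 = 1.772 / l_3 = 1.772 / 0.5 = 3.544 → 3.544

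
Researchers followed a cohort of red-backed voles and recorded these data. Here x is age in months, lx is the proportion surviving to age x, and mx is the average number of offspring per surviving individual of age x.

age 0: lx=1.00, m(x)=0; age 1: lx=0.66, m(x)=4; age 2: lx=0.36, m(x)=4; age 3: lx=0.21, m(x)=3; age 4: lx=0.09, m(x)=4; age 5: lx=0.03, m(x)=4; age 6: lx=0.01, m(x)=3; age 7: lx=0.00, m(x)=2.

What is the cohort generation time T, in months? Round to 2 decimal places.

lx·mx: 0, 2.64, 1.44, 0.63, 0.36, 0.12, 0.03, 0 → R0 = 5.22
x·lx·mx: 0, 2.64, 2.88, 1.89, 1.44, 0.6, 0.18, 0 → Σ = 9.63
T = 9.63 / 5.22 = 1.844828… → 1.84

1.84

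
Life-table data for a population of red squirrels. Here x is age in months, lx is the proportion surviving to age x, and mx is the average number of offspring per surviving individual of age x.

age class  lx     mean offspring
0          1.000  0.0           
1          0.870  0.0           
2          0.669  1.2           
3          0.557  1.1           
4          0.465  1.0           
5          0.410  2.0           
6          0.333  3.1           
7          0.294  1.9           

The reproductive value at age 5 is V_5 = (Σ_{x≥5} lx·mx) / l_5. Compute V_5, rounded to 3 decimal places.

5.880

lx·mx for x ≥ 5: 0.82, 1.0323, 0.5586 → sum = 2.4109
V_5 = 2.4109 / l_5 = 2.4109 / 0.41 = 5.880244… → 5.880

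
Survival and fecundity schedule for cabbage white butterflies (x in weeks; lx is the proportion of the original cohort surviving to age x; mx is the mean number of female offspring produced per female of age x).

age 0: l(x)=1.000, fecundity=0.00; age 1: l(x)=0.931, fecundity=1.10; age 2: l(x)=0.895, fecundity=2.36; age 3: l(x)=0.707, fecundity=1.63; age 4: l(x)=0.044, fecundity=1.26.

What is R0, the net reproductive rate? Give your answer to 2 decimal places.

lx·mx by age: 0, 1.0241, 2.1122, 1.15241, 0.05544
R0 = Σ lx·mx = 4.34415 → 4.34

4.34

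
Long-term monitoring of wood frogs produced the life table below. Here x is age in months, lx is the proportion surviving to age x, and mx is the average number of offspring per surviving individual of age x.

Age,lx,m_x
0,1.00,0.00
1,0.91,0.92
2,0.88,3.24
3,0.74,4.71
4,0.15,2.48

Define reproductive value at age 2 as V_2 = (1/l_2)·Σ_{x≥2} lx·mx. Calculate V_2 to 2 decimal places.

7.62

lx·mx for x ≥ 2: 2.8512, 3.4854, 0.372 → sum = 6.7086
V_2 = 6.7086 / l_2 = 6.7086 / 0.88 = 7.623409… → 7.62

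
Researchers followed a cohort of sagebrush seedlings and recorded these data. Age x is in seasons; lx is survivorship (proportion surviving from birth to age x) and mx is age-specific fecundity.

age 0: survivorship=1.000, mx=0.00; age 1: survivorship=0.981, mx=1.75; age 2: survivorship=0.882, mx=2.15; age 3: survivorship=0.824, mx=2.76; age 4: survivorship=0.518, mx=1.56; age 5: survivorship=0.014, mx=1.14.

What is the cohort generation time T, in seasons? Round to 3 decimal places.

2.331

lx·mx: 0, 1.71675, 1.8963, 2.27424, 0.80808, 0.01596 → R0 = 6.71133
x·lx·mx: 0, 1.71675, 3.7926, 6.82272, 3.23232, 0.0798 → Σ = 15.64419
T = 15.64419 / 6.71133 = 2.331012… → 2.331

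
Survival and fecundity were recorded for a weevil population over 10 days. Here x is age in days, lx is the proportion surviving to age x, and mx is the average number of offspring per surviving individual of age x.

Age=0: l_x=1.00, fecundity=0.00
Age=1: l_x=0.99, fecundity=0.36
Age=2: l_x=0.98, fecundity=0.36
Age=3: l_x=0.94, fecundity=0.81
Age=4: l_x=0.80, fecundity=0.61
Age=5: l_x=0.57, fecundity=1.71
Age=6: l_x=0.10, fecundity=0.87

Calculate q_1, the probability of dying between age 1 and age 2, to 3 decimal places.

q_1 = (l_1 − l_2) / l_1 = (0.99 − 0.98) / 0.99
     = 0.01 / 0.99 = 0.010101… → 0.010

0.010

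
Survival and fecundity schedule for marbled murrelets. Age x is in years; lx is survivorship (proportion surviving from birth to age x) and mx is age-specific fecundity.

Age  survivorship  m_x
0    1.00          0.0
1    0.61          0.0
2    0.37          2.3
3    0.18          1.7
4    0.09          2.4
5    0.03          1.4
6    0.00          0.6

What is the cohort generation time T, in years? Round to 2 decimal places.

2.61

lx·mx: 0, 0, 0.851, 0.306, 0.216, 0.042, 0 → R0 = 1.415
x·lx·mx: 0, 0, 1.702, 0.918, 0.864, 0.21, 0 → Σ = 3.694
T = 3.694 / 1.415 = 2.610601… → 2.61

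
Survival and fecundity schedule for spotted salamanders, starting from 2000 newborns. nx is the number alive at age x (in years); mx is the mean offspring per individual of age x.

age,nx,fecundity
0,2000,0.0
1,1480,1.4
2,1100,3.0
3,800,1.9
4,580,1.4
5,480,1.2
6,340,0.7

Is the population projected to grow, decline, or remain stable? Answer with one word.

growing

lx = nx/n0 = nx/2000: 1, 0.74, 0.55, 0.4, 0.29, 0.24, 0.17
R0 = Σ lx·mx = 0 + 1.036 + 1.65 + 0.76 + 0.406 + 0.288 + 0.119 = 4.259
R0 > 1, so the population is growing.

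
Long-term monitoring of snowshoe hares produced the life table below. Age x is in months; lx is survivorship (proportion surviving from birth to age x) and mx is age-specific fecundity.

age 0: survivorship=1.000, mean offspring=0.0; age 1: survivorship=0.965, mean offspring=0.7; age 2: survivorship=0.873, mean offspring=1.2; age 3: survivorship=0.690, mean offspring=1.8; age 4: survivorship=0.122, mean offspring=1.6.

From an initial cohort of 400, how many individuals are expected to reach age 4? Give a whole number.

Expected survivors = N0 · l_4 = 400 × 0.122 = 48.8 → 49

49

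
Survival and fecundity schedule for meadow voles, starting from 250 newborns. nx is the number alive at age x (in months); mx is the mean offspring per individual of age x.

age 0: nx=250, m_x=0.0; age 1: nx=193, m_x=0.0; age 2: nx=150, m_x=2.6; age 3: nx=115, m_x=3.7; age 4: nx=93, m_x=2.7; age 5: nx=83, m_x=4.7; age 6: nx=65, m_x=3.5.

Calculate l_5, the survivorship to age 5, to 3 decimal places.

l_5 = n_5/n_0 = 83/250 = 0.332 → 0.332

0.332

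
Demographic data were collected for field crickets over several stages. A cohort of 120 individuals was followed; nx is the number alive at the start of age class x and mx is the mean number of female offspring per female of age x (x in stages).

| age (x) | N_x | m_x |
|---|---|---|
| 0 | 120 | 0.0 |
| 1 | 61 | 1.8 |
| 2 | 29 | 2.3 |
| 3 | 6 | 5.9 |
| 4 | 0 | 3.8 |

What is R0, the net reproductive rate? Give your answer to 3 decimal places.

1.766

lx = nx/n0 = nx/120: 1, 0.50833…, 0.24167…, 0.05, 0
lx·mx by age: 0, 0.915…, 0.555833…, 0.295, 0
R0 = Σ lx·mx = 1.765833… → 1.766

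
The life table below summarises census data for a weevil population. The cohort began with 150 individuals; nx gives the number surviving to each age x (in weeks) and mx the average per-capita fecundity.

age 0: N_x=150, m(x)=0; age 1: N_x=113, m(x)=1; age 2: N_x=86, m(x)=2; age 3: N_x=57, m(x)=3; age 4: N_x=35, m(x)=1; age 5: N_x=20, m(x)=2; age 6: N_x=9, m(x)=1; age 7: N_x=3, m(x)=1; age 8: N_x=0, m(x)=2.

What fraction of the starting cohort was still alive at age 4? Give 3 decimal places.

l_4 = n_4/n_0 = 35/150 = 0.233333… → 0.233

0.233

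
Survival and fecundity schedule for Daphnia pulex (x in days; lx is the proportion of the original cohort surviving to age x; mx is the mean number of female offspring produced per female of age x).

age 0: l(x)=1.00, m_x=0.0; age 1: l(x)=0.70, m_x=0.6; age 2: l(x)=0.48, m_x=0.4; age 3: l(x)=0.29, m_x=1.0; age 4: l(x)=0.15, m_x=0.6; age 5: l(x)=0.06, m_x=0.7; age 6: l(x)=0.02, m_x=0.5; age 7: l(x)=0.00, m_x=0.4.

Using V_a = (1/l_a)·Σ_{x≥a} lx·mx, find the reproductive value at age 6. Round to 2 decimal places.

lx·mx for x ≥ 6: 0.01, 0 → sum = 0.01
V_6 = 0.01 / l_6 = 0.01 / 0.02 = 0.5 → 0.50

0.50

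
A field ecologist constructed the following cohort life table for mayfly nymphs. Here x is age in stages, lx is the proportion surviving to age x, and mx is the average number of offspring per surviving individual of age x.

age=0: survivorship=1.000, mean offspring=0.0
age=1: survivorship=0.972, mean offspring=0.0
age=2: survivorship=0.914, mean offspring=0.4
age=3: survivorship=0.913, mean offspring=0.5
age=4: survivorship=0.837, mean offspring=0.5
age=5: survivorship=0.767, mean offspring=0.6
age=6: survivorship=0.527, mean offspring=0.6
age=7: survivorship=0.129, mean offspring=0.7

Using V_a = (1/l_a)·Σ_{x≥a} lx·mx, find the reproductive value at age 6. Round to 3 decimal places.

0.771

lx·mx for x ≥ 6: 0.3162, 0.0903 → sum = 0.4065
V_6 = 0.4065 / l_6 = 0.4065 / 0.527 = 0.771347… → 0.771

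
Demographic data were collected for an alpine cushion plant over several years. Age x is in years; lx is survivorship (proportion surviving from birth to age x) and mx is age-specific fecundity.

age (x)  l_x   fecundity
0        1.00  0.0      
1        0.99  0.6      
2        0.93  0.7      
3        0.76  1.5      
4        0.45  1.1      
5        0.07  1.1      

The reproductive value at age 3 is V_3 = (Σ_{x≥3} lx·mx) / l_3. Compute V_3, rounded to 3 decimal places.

lx·mx for x ≥ 3: 1.14, 0.495, 0.077 → sum = 1.712
V_3 = 1.712 / l_3 = 1.712 / 0.76 = 2.252632… → 2.253

2.253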